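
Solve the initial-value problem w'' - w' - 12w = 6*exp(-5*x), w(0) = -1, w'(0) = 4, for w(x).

w = -11*exp(-3*x)/7 + exp(-5*x)/3 + 5*exp(4*x)/21

Characteristic equation r² - r - 12 = 0 factors as (r - 4)(r + 3) = 0, so r = 4, -3.
Hence w_h = C1*exp(4*x) + C2*exp(-3*x).
Try w_p = A*exp(-5*x). Substituting into the equation and dividing by exp(-5*x) gives A = 1/3, so w_p = exp(-5*x)/3.
General solution: w = exp(-5*x)/3 + C1*exp(4*x) + C2*exp(-3*x).
Apply the initial conditions: w(0) = 1/3 + C1 + C2 = -1 and w'(0) = -5/3 - 3*C2 + 4*C1 = 4. Solving gives C1 = 5/21, C2 = -11/7.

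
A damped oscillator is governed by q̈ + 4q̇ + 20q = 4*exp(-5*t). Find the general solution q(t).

Characteristic equation r² + 4r + 20 = 0 has discriminant (4)² - 4·(20) = -64 < 0, so r = -2 ± 4i.
Hence q_h = C1*cos(4*t)*exp(-2*t) + C2*exp(-2*t)*sin(4*t).
Try q_p = A*exp(-5*t). Substituting into the equation and dividing by exp(-5*t) gives A = 4/25, so q_p = 4*exp(-5*t)/25.

q = 4*exp(-5*t)/25 + C1*cos(4*t)*exp(-2*t) + C2*exp(-2*t)*sin(4*t)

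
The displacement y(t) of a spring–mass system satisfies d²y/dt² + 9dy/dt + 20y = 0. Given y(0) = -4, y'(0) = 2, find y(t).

y = -18*exp(-4*t) + 14*exp(-5*t)

Characteristic equation r² + 9r + 20 = 0 factors as (r + 5)(r + 4) = 0, so r = -5, -4.
Hence y_h = C1*exp(-5*t) + C2*exp(-4*t).
Apply the initial conditions: y(0) = C1 + C2 = -4 and y'(0) = -5*C1 - 4*C2 = 2. Solving gives C1 = 14, C2 = -18.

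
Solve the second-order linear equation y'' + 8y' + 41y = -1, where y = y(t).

y = -1/41 + C1*cos(5*t)*exp(-4*t) + C2*exp(-4*t)*sin(5*t)

Characteristic equation r² + 8r + 41 = 0 has discriminant (8)² - 4·(41) = -100 < 0, so r = -4 ± 5i.
Hence y_h = C1*cos(5*t)*exp(-4*t) + C2*exp(-4*t)*sin(5*t).
For the particular solution try y_p = A0. Substituting and matching coefficients of each power of t gives A0 = -1/41, so y_p = -1/41.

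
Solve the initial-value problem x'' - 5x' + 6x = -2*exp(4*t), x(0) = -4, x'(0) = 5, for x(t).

x = -exp(4*t) - 18*exp(2*t) + 15*exp(3*t)

Characteristic equation r² - 5r + 6 = 0 factors as (r - 2)(r - 3) = 0, so r = 2, 3.
Hence x_h = C1*exp(2*t) + C2*exp(3*t).
Try x_p = A*exp(4*t). Substituting into the equation and dividing by exp(4*t) gives A = -1, so x_p = -exp(4*t).
General solution: x = -exp(4*t) + C1*exp(2*t) + C2*exp(3*t).
Apply the initial conditions: x(0) = -1 + C1 + C2 = -4 and x'(0) = -4 + 2*C1 + 3*C2 = 5. Solving gives C1 = -18, C2 = 15.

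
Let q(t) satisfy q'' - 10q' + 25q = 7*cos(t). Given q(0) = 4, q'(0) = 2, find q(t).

Characteristic equation r² - 10r + 25 = 0 has discriminant (-10)² - 4·(25) = 0, so r = 5 is a repeated root.
Hence q_h = (C1 + C2*t)*exp(5*t).
Try q_p = A*cos(t) + B*sin(t). Substituting and equating the coefficients of cos(t) and sin(t) gives A = 42/169, B = -35/338, so q_p = -35*sin(t)/338 + 42*cos(t)/169.
General solution: q = -35*sin(t)/338 + 42*cos(t)/169 + C1*exp(5*t) + C2*t*exp(5*t).
Apply the initial conditions: q(0) = 42/169 + C1 = 4 and q'(0) = -35/338 + C2 + 5*C1 = 2. Solving gives C1 = 634/169, C2 = -433/26.

q = -35*sin(t)/338 + 42*cos(t)/169 + 634*exp(5*t)/169 - 433*t*exp(5*t)/26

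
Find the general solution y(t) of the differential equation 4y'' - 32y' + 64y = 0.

y = C1*exp(4*t) + C2*t*exp(4*t)

Divide through by 4: y'' - 8y' + 16y = 0.
Characteristic equation r² - 8r + 16 = 0 has discriminant (-8)² - 4·(16) = 0, so r = 4 is a repeated root.
Hence y_h = (C1 + C2*t)*exp(4*t).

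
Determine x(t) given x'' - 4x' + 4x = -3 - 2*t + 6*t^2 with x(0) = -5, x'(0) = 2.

Characteristic equation r² - 4r + 4 = 0 has discriminant (-4)² - 4·(4) = 0, so r = 2 is a repeated root.
Hence x_h = (C1 + C2*t)*exp(2*t).
For the particular solution try x_p = A0 + A1*t + A2*t^2. Substituting and matching coefficients of each power of t gives A0 = 1, A1 = 5/2, A2 = 3/2, so x_p = 1 + 3*t^2/2 + 5*t/2.
General solution: x = 1 + 3*t^2/2 + 5*t/2 + C1*exp(2*t) + C2*t*exp(2*t).
Apply the initial conditions: x(0) = 1 + C1 = -5 and x'(0) = 5/2 + C2 + 2*C1 = 2. Solving gives C1 = -6, C2 = 23/2.

x = 1 - 6*exp(2*t) + 3*t**2/2 + 5*t/2 + 23*t*exp(2*t)/2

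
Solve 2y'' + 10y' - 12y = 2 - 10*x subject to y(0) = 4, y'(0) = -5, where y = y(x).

y = 19/36 + 5*x/6 + 15*exp(x)/7 + 335*exp(-6*x)/252

Divide through by 2: y'' + 5y' - 6y = 1 - 5*x.
Characteristic equation r² + 5r - 6 = 0 factors as (r - 1)(r + 6) = 0, so r = 1, -6.
Hence y_h = C1*exp(x) + C2*exp(-6*x).
For the particular solution try y_p = A0 + A1*x. Substituting and matching coefficients of each power of x gives A0 = 19/36, A1 = 5/6, so y_p = 19/36 + 5*x/6.
General solution: y = 19/36 + 5*x/6 + C1*exp(x) + C2*exp(-6*x).
Apply the initial conditions: y(0) = 19/36 + C1 + C2 = 4 and y'(0) = 5/6 + C1 - 6*C2 = -5. Solving gives C1 = 15/7, C2 = 335/252.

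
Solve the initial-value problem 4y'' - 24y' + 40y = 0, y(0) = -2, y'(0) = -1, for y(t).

y = -2*cos(t)*exp(3*t) + 5*exp(3*t)*sin(t)

Divide through by 4: y'' - 6y' + 10y = 0.
Characteristic equation r² - 6r + 10 = 0 has discriminant (-6)² - 4·(10) = -4 < 0, so r = 3 ± i.
Hence y_h = C1*cos(t)*exp(3*t) + C2*exp(3*t)*sin(t).
Apply the initial conditions: y(0) = C1 = -2 and y'(0) = C2 + 3*C1 = -1. Solving gives C1 = -2, C2 = 5.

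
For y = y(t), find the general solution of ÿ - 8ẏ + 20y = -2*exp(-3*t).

y = -2*exp(-3*t)/53 + C1*cos(2*t)*exp(4*t) + C2*exp(4*t)*sin(2*t)

Characteristic equation r² - 8r + 20 = 0 has discriminant (-8)² - 4·(20) = -16 < 0, so r = 4 ± 2i.
Hence y_h = C1*cos(2*t)*exp(4*t) + C2*exp(4*t)*sin(2*t).
Try y_p = A*exp(-3*t). Substituting into the equation and dividing by exp(-3*t) gives A = -2/53, so y_p = -2*exp(-3*t)/53.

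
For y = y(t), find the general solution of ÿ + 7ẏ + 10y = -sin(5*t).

Characteristic equation r² + 7r + 10 = 0 factors as (r + 2)(r + 5) = 0, so r = -2, -5.
Hence y_h = C1*exp(-2*t) + C2*exp(-5*t).
Try y_p = A*cos(5*t) + B*sin(5*t). Substituting and equating the coefficients of cos(5t) and sin(5t) gives A = 7/290, B = 3/290, so y_p = 3*sin(5*t)/290 + 7*cos(5*t)/290.

y = 3*sin(5*t)/290 + 7*cos(5*t)/290 + C1*exp(-2*t) + C2*exp(-5*t)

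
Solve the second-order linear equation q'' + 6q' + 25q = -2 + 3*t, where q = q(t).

Characteristic equation r² + 6r + 25 = 0 has discriminant (6)² - 4·(25) = -64 < 0, so r = -3 ± 4i.
Hence q_h = C1*cos(4*t)*exp(-3*t) + C2*exp(-3*t)*sin(4*t).
For the particular solution try q_p = A0 + A1*t. Substituting and matching coefficients of each power of t gives A0 = -68/625, A1 = 3/25, so q_p = -68/625 + 3*t/25.

q = -68/625 + 3*t/25 + C1*cos(4*t)*exp(-3*t) + C2*exp(-3*t)*sin(4*t)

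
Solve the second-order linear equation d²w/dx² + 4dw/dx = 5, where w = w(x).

w = C2 + 5*x/4 + C1*exp(-4*x)

Characteristic equation r² + 4r = 0 factors as (r + 4)r = 0, so r = -4, 0.
Hence w_h = C1*exp(-4*x) + C2.
Since 0 is a characteristic root (multiplicity 1), multiply the polynomial trial by x: try w_p = A0*x. Substituting and matching coefficients of each power of x gives A0 = 5/4, so w_p = 5*x/4.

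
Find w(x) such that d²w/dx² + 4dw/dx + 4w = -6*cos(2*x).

w = -3*sin(2*x)/4 + C1*exp(-2*x) + C2*x*exp(-2*x)

Characteristic equation r² + 4r + 4 = 0 has discriminant (4)² - 4·(4) = 0, so r = -2 is a repeated root.
Hence w_h = (C1 + C2*x)*exp(-2*x).
Try w_p = A*cos(2*x) + B*sin(2*x). Substituting and equating the coefficients of cos(2x) and sin(2x) gives A = 0, B = -3/4, so w_p = -3*sin(2*x)/4.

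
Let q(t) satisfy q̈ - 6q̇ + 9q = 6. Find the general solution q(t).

q = 2/3 + C1*exp(3*t) + C2*t*exp(3*t)

Characteristic equation r² - 6r + 9 = 0 has discriminant (-6)² - 4·(9) = 0, so r = 3 is a repeated root.
Hence q_h = (C1 + C2*t)*exp(3*t).
For the particular solution try q_p = A0. Substituting and matching coefficients of each power of t gives A0 = 2/3, so q_p = 2/3.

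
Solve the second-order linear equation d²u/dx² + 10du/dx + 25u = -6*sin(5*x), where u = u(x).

Characteristic equation r² + 10r + 25 = 0 has discriminant (10)² - 4·(25) = 0, so r = -5 is a repeated root.
Hence u_h = (C1 + C2*x)*exp(-5*x).
Try u_p = A*cos(5*x) + B*sin(5*x). Substituting and equating the coefficients of cos(5x) and sin(5x) gives A = 3/25, B = 0, so u_p = 3*cos(5*x)/25.

u = 3*cos(5*x)/25 + C1*exp(-5*x) + C2*x*exp(-5*x)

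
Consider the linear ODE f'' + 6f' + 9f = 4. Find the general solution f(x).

f = 4/9 + C1*exp(-3*x) + C2*x*exp(-3*x)

Characteristic equation r² + 6r + 9 = 0 has discriminant (6)² - 4·(9) = 0, so r = -3 is a repeated root.
Hence f_h = (C1 + C2*x)*exp(-3*x).
For the particular solution try f_p = A0. Substituting and matching coefficients of each power of x gives A0 = 4/9, so f_p = 4/9.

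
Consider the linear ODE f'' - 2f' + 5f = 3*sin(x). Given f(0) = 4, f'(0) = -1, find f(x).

f = 3*sin(x)/5 + 3*cos(x)/10 - 53*exp(x)*sin(2*x)/20 + 37*cos(2*x)*exp(x)/10

Characteristic equation r² - 2r + 5 = 0 has discriminant (-2)² - 4·(5) = -16 < 0, so r = 1 ± 2i.
Hence f_h = C1*cos(2*x)*exp(x) + C2*exp(x)*sin(2*x).
Try f_p = A*cos(x) + B*sin(x). Substituting and equating the coefficients of cos(x) and sin(x) gives A = 3/10, B = 3/5, so f_p = 3*sin(x)/5 + 3*cos(x)/10.
General solution: f = 3*sin(x)/5 + 3*cos(x)/10 + C1*cos(2*x)*exp(x) + C2*exp(x)*sin(2*x).
Apply the initial conditions: f(0) = 3/10 + C1 = 4 and f'(0) = 3/5 + C1 + 2*C2 = -1. Solving gives C1 = 37/10, C2 = -53/20.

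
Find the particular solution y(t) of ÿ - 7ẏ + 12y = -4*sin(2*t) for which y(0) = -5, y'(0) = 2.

Characteristic equation r² - 7r + 12 = 0 factors as (r - 3)(r - 4) = 0, so r = 3, 4.
Hence y_h = C1*exp(3*t) + C2*exp(4*t).
Try y_p = A*cos(2*t) + B*sin(2*t). Substituting and equating the coefficients of cos(2t) and sin(2t) gives A = -14/65, B = -8/65, so y_p = -14*cos(2*t)/65 - 8*sin(2*t)/65.
General solution: y = -14*cos(2*t)/65 - 8*sin(2*t)/65 + C1*exp(3*t) + C2*exp(4*t).
Apply the initial conditions: y(0) = -14/65 + C1 + C2 = -5 and y'(0) = -16/65 + 3*C1 + 4*C2 = 2. Solving gives C1 = -278/13, C2 = 83/5.

y = -278*exp(3*t)/13 - 14*cos(2*t)/65 - 8*sin(2*t)/65 + 83*exp(4*t)/5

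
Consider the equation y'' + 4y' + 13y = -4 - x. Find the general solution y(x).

Characteristic equation r² + 4r + 13 = 0 has discriminant (4)² - 4·(13) = -36 < 0, so r = -2 ± 3i.
Hence y_h = C1*cos(3*x)*exp(-2*x) + C2*exp(-2*x)*sin(3*x).
For the particular solution try y_p = A0 + A1*x. Substituting and matching coefficients of each power of x gives A0 = -48/169, A1 = -1/13, so y_p = -48/169 - x/13.

y = -48/169 - x/13 + C1*cos(3*x)*exp(-2*x) + C2*exp(-2*x)*sin(3*x)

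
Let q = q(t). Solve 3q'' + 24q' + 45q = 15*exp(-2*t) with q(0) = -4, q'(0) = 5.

Divide through by 3: q'' + 8q' + 15q = 5*exp(-2*t).
Characteristic equation r² + 8r + 15 = 0 factors as (r + 3)(r + 5) = 0, so r = -3, -5.
Hence q_h = C1*exp(-3*t) + C2*exp(-5*t).
Try q_p = A*exp(-2*t). Substituting into the equation and dividing by exp(-2*t) gives A = 5/3, so q_p = 5*exp(-2*t)/3.
General solution: q = 5*exp(-2*t)/3 + C1*exp(-3*t) + C2*exp(-5*t).
Apply the initial conditions: q(0) = 5/3 + C1 + C2 = -4 and q'(0) = -10/3 - 5*C2 - 3*C1 = 5. Solving gives C1 = -10, C2 = 13/3.

q = -10*exp(-3*t) + 5*exp(-2*t)/3 + 13*exp(-5*t)/3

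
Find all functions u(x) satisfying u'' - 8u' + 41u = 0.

u = C1*cos(5*x)*exp(4*x) + C2*exp(4*x)*sin(5*x)

Characteristic equation r² - 8r + 41 = 0 has discriminant (-8)² - 4·(41) = -100 < 0, so r = 4 ± 5i.
Hence u_h = C1*cos(5*x)*exp(4*x) + C2*exp(4*x)*sin(5*x).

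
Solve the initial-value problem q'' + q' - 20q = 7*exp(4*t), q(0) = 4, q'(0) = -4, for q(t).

Characteristic equation r² + r - 20 = 0 factors as (r + 5)(r - 4) = 0, so r = -5, 4.
Hence q_h = C1*exp(-5*t) + C2*exp(4*t).
Since exp(4*t) solves the homogeneous equation (r = 4 is a root of multiplicity 1), multiply the trial by t. Try q_p = A*t*exp(4*t). Substituting into the equation and dividing by exp(4*t) gives A = 7/9, so q_p = 7*t*exp(4*t)/9.
General solution: q = C1*exp(-5*t) + C2*exp(4*t) + 7*t*exp(4*t)/9.
Apply the initial conditions: q(0) = C1 + C2 = 4 and q'(0) = 7/9 - 5*C1 + 4*C2 = -4. Solving gives C1 = 187/81, C2 = 137/81.

q = 137*exp(4*t)/81 + 187*exp(-5*t)/81 + 7*t*exp(4*t)/9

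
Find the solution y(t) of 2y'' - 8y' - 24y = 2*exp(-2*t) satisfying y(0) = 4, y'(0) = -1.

Divide through by 2: y'' - 4y' - 12y = exp(-2*t).
Characteristic equation r² - 4r - 12 = 0 factors as (r + 2)(r - 6) = 0, so r = -2, 6.
Hence y_h = C1*exp(-2*t) + C2*exp(6*t).
Since exp(-2*t) solves the homogeneous equation (r = -2 is a root of multiplicity 1), multiply the trial by t. Try y_p = A*t*exp(-2*t). Substituting into the equation and dividing by exp(-2*t) gives A = -1/8, so y_p = -t*exp(-2*t)/8.
General solution: y = C1*exp(-2*t) + C2*exp(6*t) - t*exp(-2*t)/8.
Apply the initial conditions: y(0) = C1 + C2 = 4 and y'(0) = -1/8 - 2*C1 + 6*C2 = -1. Solving gives C1 = 199/64, C2 = 57/64.

y = 57*exp(6*t)/64 + 199*exp(-2*t)/64 - t*exp(-2*t)/8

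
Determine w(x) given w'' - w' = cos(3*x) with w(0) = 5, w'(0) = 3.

w = 2 - cos(3*x)/10 - sin(3*x)/30 + 31*exp(x)/10

Characteristic equation r² - r = 0 factors as (r - 1)r = 0, so r = 1, 0.
Hence w_h = C1*exp(x) + C2.
Try w_p = A*cos(3*x) + B*sin(3*x). Substituting and equating the coefficients of cos(3x) and sin(3x) gives A = -1/10, B = -1/30, so w_p = -cos(3*x)/10 - sin(3*x)/30.
General solution: w = C2 - cos(3*x)/10 - sin(3*x)/30 + C1*exp(x).
Apply the initial conditions: w(0) = -1/10 + C1 + C2 = 5 and w'(0) = -1/10 + C1 = 3. Solving gives C1 = 31/10, C2 = 2.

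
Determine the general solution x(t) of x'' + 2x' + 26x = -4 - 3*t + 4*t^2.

Characteristic equation r² + 2r + 26 = 0 has discriminant (2)² - 4·(26) = -100 < 0, so r = -1 ± 5i.
Hence x_h = C1*cos(5*t)*exp(-t) + C2*exp(-t)*sin(5*t).
For the particular solution try x_p = A0 + A1*t + A2*t^2. Substituting and matching coefficients of each power of t gives A0 = -681/4394, A1 = -47/338, A2 = 2/13, so x_p = -681/4394 - 47*t/338 + 2*t^2/13.

x = -681/4394 - 47*t/338 + 2*t**2/13 + C1*cos(5*t)*exp(-t) + C2*exp(-t)*sin(5*t)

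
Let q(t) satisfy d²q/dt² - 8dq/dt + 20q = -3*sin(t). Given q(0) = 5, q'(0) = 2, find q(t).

q = -57*sin(t)/425 - 24*cos(t)/425 - 7689*exp(4*t)*sin(2*t)/850 + 2149*cos(2*t)*exp(4*t)/425

Characteristic equation r² - 8r + 20 = 0 has discriminant (-8)² - 4·(20) = -16 < 0, so r = 4 ± 2i.
Hence q_h = C1*cos(2*t)*exp(4*t) + C2*exp(4*t)*sin(2*t).
Try q_p = A*cos(t) + B*sin(t). Substituting and equating the coefficients of cos(t) and sin(t) gives A = -24/425, B = -57/425, so q_p = -57*sin(t)/425 - 24*cos(t)/425.
General solution: q = -57*sin(t)/425 - 24*cos(t)/425 + C1*cos(2*t)*exp(4*t) + C2*exp(4*t)*sin(2*t).
Apply the initial conditions: q(0) = -24/425 + C1 = 5 and q'(0) = -57/425 + 2*C2 + 4*C1 = 2. Solving gives C1 = 2149/425, C2 = -7689/850.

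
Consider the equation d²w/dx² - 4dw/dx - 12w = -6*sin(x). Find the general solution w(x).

w = -24*cos(x)/185 + 78*sin(x)/185 + C1*exp(6*x) + C2*exp(-2*x)

Characteristic equation r² - 4r - 12 = 0 factors as (r - 6)(r + 2) = 0, so r = 6, -2.
Hence w_h = C1*exp(6*x) + C2*exp(-2*x).
Try w_p = A*cos(x) + B*sin(x). Substituting and equating the coefficients of cos(x) and sin(x) gives A = -24/185, B = 78/185, so w_p = -24*cos(x)/185 + 78*sin(x)/185.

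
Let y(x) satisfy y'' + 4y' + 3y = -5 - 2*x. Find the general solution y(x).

y = -7/9 - 2*x/3 + C1*exp(-x) + C2*exp(-3*x)

Characteristic equation r² + 4r + 3 = 0 factors as (r + 1)(r + 3) = 0, so r = -1, -3.
Hence y_h = C1*exp(-x) + C2*exp(-3*x).
For the particular solution try y_p = A0 + A1*x. Substituting and matching coefficients of each power of x gives A0 = -7/9, A1 = -2/3, so y_p = -7/9 - 2*x/3.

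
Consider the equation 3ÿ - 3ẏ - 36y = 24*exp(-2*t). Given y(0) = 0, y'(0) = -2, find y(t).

Divide through by 3: y'' - y' - 12y = 8*exp(-2*t).
Characteristic equation r² - r - 12 = 0 factors as (r + 3)(r - 4) = 0, so r = -3, 4.
Hence y_h = C1*exp(-3*t) + C2*exp(4*t).
Try y_p = A*exp(-2*t). Substituting into the equation and dividing by exp(-2*t) gives A = -4/3, so y_p = -4*exp(-2*t)/3.
General solution: y = -4*exp(-2*t)/3 + C1*exp(-3*t) + C2*exp(4*t).
Apply the initial conditions: y(0) = -4/3 + C1 + C2 = 0 and y'(0) = 8/3 - 3*C1 + 4*C2 = -2. Solving gives C1 = 10/7, C2 = -2/21.

y = -4*exp(-2*t)/3 - 2*exp(4*t)/21 + 10*exp(-3*t)/7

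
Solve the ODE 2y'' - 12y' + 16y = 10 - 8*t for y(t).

y = 1/4 - t/2 + C1*exp(2*t) + C2*exp(4*t)

Divide through by 2: y'' - 6y' + 8y = 5 - 4*t.
Characteristic equation r² - 6r + 8 = 0 factors as (r - 2)(r - 4) = 0, so r = 2, 4.
Hence y_h = C1*exp(2*t) + C2*exp(4*t).
For the particular solution try y_p = A0 + A1*t. Substituting and matching coefficients of each power of t gives A0 = 1/4, A1 = -1/2, so y_p = 1/4 - t/2.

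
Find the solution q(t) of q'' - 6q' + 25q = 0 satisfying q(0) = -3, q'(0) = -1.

q = -3*cos(4*t)*exp(3*t) + 2*exp(3*t)*sin(4*t)

Characteristic equation r² - 6r + 25 = 0 has discriminant (-6)² - 4·(25) = -64 < 0, so r = 3 ± 4i.
Hence q_h = C1*cos(4*t)*exp(3*t) + C2*exp(3*t)*sin(4*t).
Apply the initial conditions: q(0) = C1 = -3 and q'(0) = 3*C1 + 4*C2 = -1. Solving gives C1 = -3, C2 = 2.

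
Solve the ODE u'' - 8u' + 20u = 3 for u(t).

u = 3/20 + C1*cos(2*t)*exp(4*t) + C2*exp(4*t)*sin(2*t)

Characteristic equation r² - 8r + 20 = 0 has discriminant (-8)² - 4·(20) = -16 < 0, so r = 4 ± 2i.
Hence u_h = C1*cos(2*t)*exp(4*t) + C2*exp(4*t)*sin(2*t).
For the particular solution try u_p = A0. Substituting and matching coefficients of each power of t gives A0 = 3/20, so u_p = 3/20.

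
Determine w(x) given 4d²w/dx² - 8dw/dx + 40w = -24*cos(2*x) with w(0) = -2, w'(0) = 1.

w = -9*cos(2*x)/13 + 6*sin(2*x)/13 - 17*cos(3*x)*exp(x)/13 + 6*exp(x)*sin(3*x)/13

Divide through by 4: w'' - 2w' + 10w = -6*cos(2*x).
Characteristic equation r² - 2r + 10 = 0 has discriminant (-2)² - 4·(10) = -36 < 0, so r = 1 ± 3i.
Hence w_h = C1*cos(3*x)*exp(x) + C2*exp(x)*sin(3*x).
Try w_p = A*cos(2*x) + B*sin(2*x). Substituting and equating the coefficients of cos(2x) and sin(2x) gives A = -9/13, B = 6/13, so w_p = -9*cos(2*x)/13 + 6*sin(2*x)/13.
General solution: w = -9*cos(2*x)/13 + 6*sin(2*x)/13 + C1*cos(3*x)*exp(x) + C2*exp(x)*sin(3*x).
Apply the initial conditions: w(0) = -9/13 + C1 = -2 and w'(0) = 12/13 + C1 + 3*C2 = 1. Solving gives C1 = -17/13, C2 = 6/13.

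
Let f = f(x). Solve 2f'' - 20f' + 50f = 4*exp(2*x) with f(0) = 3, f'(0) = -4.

Divide through by 2: f'' - 10f' + 25f = 2*exp(2*x).
Characteristic equation r² - 10r + 25 = 0 has discriminant (-10)² - 4·(25) = 0, so r = 5 is a repeated root.
Hence f_h = (C1 + C2*x)*exp(5*x).
Try f_p = A*exp(2*x). Substituting into the equation and dividing by exp(2*x) gives A = 2/9, so f_p = 2*exp(2*x)/9.
General solution: f = 2*exp(2*x)/9 + C1*exp(5*x) + C2*x*exp(5*x).
Apply the initial conditions: f(0) = 2/9 + C1 = 3 and f'(0) = 4/9 + C2 + 5*C1 = -4. Solving gives C1 = 25/9, C2 = -55/3.

f = 2*exp(2*x)/9 + 25*exp(5*x)/9 - 55*x*exp(5*x)/3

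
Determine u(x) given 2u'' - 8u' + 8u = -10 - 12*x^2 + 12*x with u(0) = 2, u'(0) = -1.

u = -2 + 4*exp(2*x) - 3*x/2 - 3*x**2/2 - 15*x*exp(2*x)/2

Divide through by 2: u'' - 4u' + 4u = -5 - 6*x^2 + 6*x.
Characteristic equation r² - 4r + 4 = 0 has discriminant (-4)² - 4·(4) = 0, so r = 2 is a repeated root.
Hence u_h = (C1 + C2*x)*exp(2*x).
For the particular solution try u_p = A0 + A1*x + A2*x^2. Substituting and matching coefficients of each power of x gives A0 = -2, A1 = -3/2, A2 = -3/2, so u_p = -2 - 3*x/2 - 3*x^2/2.
General solution: u = -2 - 3*x/2 - 3*x^2/2 + C1*exp(2*x) + C2*x*exp(2*x).
Apply the initial conditions: u(0) = -2 + C1 = 2 and u'(0) = -3/2 + C2 + 2*C1 = -1. Solving gives C1 = 4, C2 = -15/2.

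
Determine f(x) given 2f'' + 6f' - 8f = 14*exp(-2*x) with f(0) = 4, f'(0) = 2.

Divide through by 2: f'' + 3f' - 4f = 7*exp(-2*x).
Characteristic equation r² + 3r - 4 = 0 factors as (r + 4)(r - 1) = 0, so r = -4, 1.
Hence f_h = C1*exp(-4*x) + C2*exp(x).
Try f_p = A*exp(-2*x). Substituting into the equation and dividing by exp(-2*x) gives A = -7/6, so f_p = -7*exp(-2*x)/6.
General solution: f = -7*exp(-2*x)/6 + C1*exp(-4*x) + C2*exp(x).
Apply the initial conditions: f(0) = -7/6 + C1 + C2 = 4 and f'(0) = 7/3 + C2 - 4*C1 = 2. Solving gives C1 = 11/10, C2 = 61/15.

f = -7*exp(-2*x)/6 + 11*exp(-4*x)/10 + 61*exp(x)/15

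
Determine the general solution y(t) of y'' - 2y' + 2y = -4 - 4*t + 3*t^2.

Characteristic equation r² - 2r + 2 = 0 has discriminant (-2)² - 4·(2) = -4 < 0, so r = 1 ± i.
Hence y_h = C1*cos(t)*exp(t) + C2*exp(t)*sin(t).
For the particular solution try y_p = A0 + A1*t + A2*t^2. Substituting and matching coefficients of each power of t gives A0 = -5/2, A1 = 1, A2 = 3/2, so y_p = -5/2 + t + 3*t^2/2.

y = -5/2 + t + 3*t**2/2 + C1*cos(t)*exp(t) + C2*exp(t)*sin(t)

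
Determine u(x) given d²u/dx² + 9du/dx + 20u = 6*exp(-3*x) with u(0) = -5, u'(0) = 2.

Characteristic equation r² + 9r + 20 = 0 factors as (r + 5)(r + 4) = 0, so r = -5, -4.
Hence u_h = C1*exp(-5*x) + C2*exp(-4*x).
Try u_p = A*exp(-3*x). Substituting into the equation and dividing by exp(-3*x) gives A = 3, so u_p = 3*exp(-3*x).
General solution: u = 3*exp(-3*x) + C1*exp(-5*x) + C2*exp(-4*x).
Apply the initial conditions: u(0) = 3 + C1 + C2 = -5 and u'(0) = -9 - 5*C1 - 4*C2 = 2. Solving gives C1 = 21, C2 = -29.

u = -29*exp(-4*x) + 3*exp(-3*x) + 21*exp(-5*x)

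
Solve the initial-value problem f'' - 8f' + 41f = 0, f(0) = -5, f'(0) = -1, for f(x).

f = -5*cos(5*x)*exp(4*x) + 19*exp(4*x)*sin(5*x)/5

Characteristic equation r² - 8r + 41 = 0 has discriminant (-8)² - 4·(41) = -100 < 0, so r = 4 ± 5i.
Hence f_h = C1*cos(5*x)*exp(4*x) + C2*exp(4*x)*sin(5*x).
Apply the initial conditions: f(0) = C1 = -5 and f'(0) = 4*C1 + 5*C2 = -1. Solving gives C1 = -5, C2 = 19/5.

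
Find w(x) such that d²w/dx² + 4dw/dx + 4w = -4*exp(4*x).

Characteristic equation r² + 4r + 4 = 0 has discriminant (4)² - 4·(4) = 0, so r = -2 is a repeated root.
Hence w_h = (C1 + C2*x)*exp(-2*x).
Try w_p = A*exp(4*x). Substituting into the equation and dividing by exp(4*x) gives A = -1/9, so w_p = -exp(4*x)/9.

w = -exp(4*x)/9 + C1*exp(-2*x) + C2*x*exp(-2*x)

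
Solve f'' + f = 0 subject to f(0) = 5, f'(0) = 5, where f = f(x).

Characteristic equation r² + 1 = 0 has discriminant (0)² - 4·(1) = -4 < 0, so r = ± i.
Hence f_h = C1*cos(x) + C2*sin(x).
Apply the initial conditions: f(0) = C1 = 5 and f'(0) = C2 = 5. Solving gives C1 = 5, C2 = 5.

f = 5*cos(x) + 5*sin(x)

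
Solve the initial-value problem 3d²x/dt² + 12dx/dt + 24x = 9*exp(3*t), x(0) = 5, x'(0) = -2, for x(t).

x = 3*exp(3*t)/29 + 142*cos(2*t)*exp(-2*t)/29 + 217*exp(-2*t)*sin(2*t)/58

Divide through by 3: x'' + 4x' + 8x = 3*exp(3*t).
Characteristic equation r² + 4r + 8 = 0 has discriminant (4)² - 4·(8) = -16 < 0, so r = -2 ± 2i.
Hence x_h = C1*cos(2*t)*exp(-2*t) + C2*exp(-2*t)*sin(2*t).
Try x_p = A*exp(3*t). Substituting into the equation and dividing by exp(3*t) gives A = 3/29, so x_p = 3*exp(3*t)/29.
General solution: x = 3*exp(3*t)/29 + C1*cos(2*t)*exp(-2*t) + C2*exp(-2*t)*sin(2*t).
Apply the initial conditions: x(0) = 3/29 + C1 = 5 and x'(0) = 9/29 - 2*C1 + 2*C2 = -2. Solving gives C1 = 142/29, C2 = 217/58.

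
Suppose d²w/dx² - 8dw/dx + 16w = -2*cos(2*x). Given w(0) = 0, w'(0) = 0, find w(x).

Characteristic equation r² - 8r + 16 = 0 has discriminant (-8)² - 4·(16) = 0, so r = 4 is a repeated root.
Hence w_h = (C1 + C2*x)*exp(4*x).
Try w_p = A*cos(2*x) + B*sin(2*x). Substituting and equating the coefficients of cos(2x) and sin(2x) gives A = -3/50, B = 2/25, so w_p = -3*cos(2*x)/50 + 2*sin(2*x)/25.
General solution: w = -3*cos(2*x)/50 + 2*sin(2*x)/25 + C1*exp(4*x) + C2*x*exp(4*x).
Apply the initial conditions: w(0) = -3/50 + C1 = 0 and w'(0) = 4/25 + C2 + 4*C1 = 0. Solving gives C1 = 3/50, C2 = -2/5.

w = -3*cos(2*x)/50 + 2*sin(2*x)/25 + 3*exp(4*x)/50 - 2*x*exp(4*x)/5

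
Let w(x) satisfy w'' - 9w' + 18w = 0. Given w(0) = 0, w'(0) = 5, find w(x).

Characteristic equation r² - 9r + 18 = 0 factors as (r - 6)(r - 3) = 0, so r = 6, 3.
Hence w_h = C1*exp(6*x) + C2*exp(3*x).
Apply the initial conditions: w(0) = C1 + C2 = 0 and w'(0) = 3*C2 + 6*C1 = 5. Solving gives C1 = 5/3, C2 = -5/3.

w = -5*exp(3*x)/3 + 5*exp(6*x)/3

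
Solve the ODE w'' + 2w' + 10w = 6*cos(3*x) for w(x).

w = 6*cos(3*x)/37 + 36*sin(3*x)/37 + C1*cos(3*x)*exp(-x) + C2*exp(-x)*sin(3*x)

Characteristic equation r² + 2r + 10 = 0 has discriminant (2)² - 4·(10) = -36 < 0, so r = -1 ± 3i.
Hence w_h = C1*cos(3*x)*exp(-x) + C2*exp(-x)*sin(3*x).
Try w_p = A*cos(3*x) + B*sin(3*x). Substituting and equating the coefficients of cos(3x) and sin(3x) gives A = 6/37, B = 36/37, so w_p = 6*cos(3*x)/37 + 36*sin(3*x)/37.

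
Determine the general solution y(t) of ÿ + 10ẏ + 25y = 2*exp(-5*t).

y = C1*exp(-5*t) + t**2*exp(-5*t) + C2*t*exp(-5*t)

Characteristic equation r² + 10r + 25 = 0 has discriminant (10)² - 4·(25) = 0, so r = -5 is a repeated root.
Hence y_h = (C1 + C2*t)*exp(-5*t).
Since exp(-5*t) solves the homogeneous equation (r = -5 is a root of multiplicity 2), multiply the trial by t^2. Try y_p = A*t^2*exp(-5*t). Substituting into the equation and dividing by exp(-5*t) gives A = 1, so y_p = t^2*exp(-5*t).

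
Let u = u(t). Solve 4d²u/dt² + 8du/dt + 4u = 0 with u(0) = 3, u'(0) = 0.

u = 3*exp(-t) + 3*t*exp(-t)

Divide through by 4: u'' + 2u' + u = 0.
Characteristic equation r² + 2r + 1 = 0 has discriminant (2)² - 4·(1) = 0, so r = -1 is a repeated root.
Hence u_h = (C1 + C2*t)*exp(-t).
Apply the initial conditions: u(0) = C1 = 3 and u'(0) = C2 - C1 = 0. Solving gives C1 = 3, C2 = 3.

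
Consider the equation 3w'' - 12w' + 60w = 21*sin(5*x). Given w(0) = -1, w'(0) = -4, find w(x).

w = -7*sin(5*x)/85 + 28*cos(5*x)/85 - 113*cos(4*x)*exp(2*x)/85 - 79*exp(2*x)*sin(4*x)/340

Divide through by 3: w'' - 4w' + 20w = 7*sin(5*x).
Characteristic equation r² - 4r + 20 = 0 has discriminant (-4)² - 4·(20) = -64 < 0, so r = 2 ± 4i.
Hence w_h = C1*cos(4*x)*exp(2*x) + C2*exp(2*x)*sin(4*x).
Try w_p = A*cos(5*x) + B*sin(5*x). Substituting and equating the coefficients of cos(5x) and sin(5x) gives A = 28/85, B = -7/85, so w_p = -7*sin(5*x)/85 + 28*cos(5*x)/85.
General solution: w = -7*sin(5*x)/85 + 28*cos(5*x)/85 + C1*cos(4*x)*exp(2*x) + C2*exp(2*x)*sin(4*x).
Apply the initial conditions: w(0) = 28/85 + C1 = -1 and w'(0) = -7/17 + 2*C1 + 4*C2 = -4. Solving gives C1 = -113/85, C2 = -79/340.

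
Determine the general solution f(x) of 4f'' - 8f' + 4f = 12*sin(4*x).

f = -45*sin(4*x)/289 + 24*cos(4*x)/289 + C1*exp(x) + C2*x*exp(x)

Divide through by 4: f'' - 2f' + f = 3*sin(4*x).
Characteristic equation r² - 2r + 1 = 0 has discriminant (-2)² - 4·(1) = 0, so r = 1 is a repeated root.
Hence f_h = (C1 + C2*x)*exp(x).
Try f_p = A*cos(4*x) + B*sin(4*x). Substituting and equating the coefficients of cos(4x) and sin(4x) gives A = 24/289, B = -45/289, so f_p = -45*sin(4*x)/289 + 24*cos(4*x)/289.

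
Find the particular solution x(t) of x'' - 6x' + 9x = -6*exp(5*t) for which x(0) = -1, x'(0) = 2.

Characteristic equation r² - 6r + 9 = 0 has discriminant (-6)² - 4·(9) = 0, so r = 3 is a repeated root.
Hence x_h = (C1 + C2*t)*exp(3*t).
Try x_p = A*exp(5*t). Substituting into the equation and dividing by exp(5*t) gives A = -3/2, so x_p = -3*exp(5*t)/2.
General solution: x = -3*exp(5*t)/2 + C1*exp(3*t) + C2*t*exp(3*t).
Apply the initial conditions: x(0) = -3/2 + C1 = -1 and x'(0) = -15/2 + C2 + 3*C1 = 2. Solving gives C1 = 1/2, C2 = 8.

x = exp(3*t)/2 - 3*exp(5*t)/2 + 8*t*exp(3*t)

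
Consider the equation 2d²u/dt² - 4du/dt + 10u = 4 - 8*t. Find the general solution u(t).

u = 2/25 - 4*t/5 + C1*cos(2*t)*exp(t) + C2*exp(t)*sin(2*t)

Divide through by 2: u'' - 2u' + 5u = 2 - 4*t.
Characteristic equation r² - 2r + 5 = 0 has discriminant (-2)² - 4·(5) = -16 < 0, so r = 1 ± 2i.
Hence u_h = C1*cos(2*t)*exp(t) + C2*exp(t)*sin(2*t).
For the particular solution try u_p = A0 + A1*t. Substituting and matching coefficients of each power of t gives A0 = 2/25, A1 = -4/5, so u_p = 2/25 - 4*t/5.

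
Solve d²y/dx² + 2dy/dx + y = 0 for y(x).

Characteristic equation r² + 2r + 1 = 0 has discriminant (2)² - 4·(1) = 0, so r = -1 is a repeated root.
Hence y_h = (C1 + C2*x)*exp(-x).

y = C1*exp(-x) + C2*x*exp(-x)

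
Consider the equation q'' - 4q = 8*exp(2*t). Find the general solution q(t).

q = C1*exp(-2*t) + C2*exp(2*t) + 2*t*exp(2*t)

Characteristic equation r² - 4 = 0 factors as (r + 2)(r - 2) = 0, so r = -2, 2.
Hence q_h = C1*exp(-2*t) + C2*exp(2*t).
Since exp(2*t) solves the homogeneous equation (r = 2 is a root of multiplicity 1), multiply the trial by t. Try q_p = A*t*exp(2*t). Substituting into the equation and dividing by exp(2*t) gives A = 2, so q_p = 2*t*exp(2*t).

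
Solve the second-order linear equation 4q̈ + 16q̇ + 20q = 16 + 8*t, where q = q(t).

Divide through by 4: q'' + 4q' + 5q = 4 + 2*t.
Characteristic equation r² + 4r + 5 = 0 has discriminant (4)² - 4·(5) = -4 < 0, so r = -2 ± i.
Hence q_h = C1*cos(t)*exp(-2*t) + C2*exp(-2*t)*sin(t).
For the particular solution try q_p = A0 + A1*t. Substituting and matching coefficients of each power of t gives A0 = 12/25, A1 = 2/5, so q_p = 12/25 + 2*t/5.

q = 12/25 + 2*t/5 + C1*cos(t)*exp(-2*t) + C2*exp(-2*t)*sin(t)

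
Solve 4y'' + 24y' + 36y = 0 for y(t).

Divide through by 4: y'' + 6y' + 9y = 0.
Characteristic equation r² + 6r + 9 = 0 has discriminant (6)² - 4·(9) = 0, so r = -3 is a repeated root.
Hence y_h = (C1 + C2*t)*exp(-3*t).

y = C1*exp(-3*t) + C2*t*exp(-3*t)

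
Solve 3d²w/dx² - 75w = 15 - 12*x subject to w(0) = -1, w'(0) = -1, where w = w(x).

Divide through by 3: w'' - 25w = 5 - 4*x.
Characteristic equation r² - 25 = 0 factors as (r + 5)(r - 5) = 0, so r = -5, 5.
Hence w_h = C1*exp(-5*x) + C2*exp(5*x).
For the particular solution try w_p = A0 + A1*x. Substituting and matching coefficients of each power of x gives A0 = -1/5, A1 = 4/25, so w_p = -1/5 + 4*x/25.
General solution: w = -1/5 + 4*x/25 + C1*exp(-5*x) + C2*exp(5*x).
Apply the initial conditions: w(0) = -1/5 + C1 + C2 = -1 and w'(0) = 4/25 - 5*C1 + 5*C2 = -1. Solving gives C1 = -71/250, C2 = -129/250.

w = -1/5 - 129*exp(5*x)/250 - 71*exp(-5*x)/250 + 4*x/25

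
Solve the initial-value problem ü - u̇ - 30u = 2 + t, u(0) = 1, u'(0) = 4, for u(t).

Characteristic equation r² - r - 30 = 0 factors as (r + 5)(r - 6) = 0, so r = -5, 6.
Hence u_h = C1*exp(-5*t) + C2*exp(6*t).
For the particular solution try u_p = A0 + A1*t. Substituting and matching coefficients of each power of t gives A0 = -59/900, A1 = -1/30, so u_p = -59/900 - t/30.
General solution: u = -59/900 - t/30 + C1*exp(-5*t) + C2*exp(6*t).
Apply the initial conditions: u(0) = -59/900 + C1 + C2 = 1 and u'(0) = -1/30 - 5*C1 + 6*C2 = 4. Solving gives C1 = 59/275, C2 = 337/396.

u = -59/900 - t/30 + 59*exp(-5*t)/275 + 337*exp(6*t)/396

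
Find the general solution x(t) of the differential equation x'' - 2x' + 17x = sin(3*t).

x = 2*sin(3*t)/25 + 3*cos(3*t)/50 + C1*cos(4*t)*exp(t) + C2*exp(t)*sin(4*t)

Characteristic equation r² - 2r + 17 = 0 has discriminant (-2)² - 4·(17) = -64 < 0, so r = 1 ± 4i.
Hence x_h = C1*cos(4*t)*exp(t) + C2*exp(t)*sin(4*t).
Try x_p = A*cos(3*t) + B*sin(3*t). Substituting and equating the coefficients of cos(3t) and sin(3t) gives A = 3/50, B = 2/25, so x_p = 2*sin(3*t)/25 + 3*cos(3*t)/50.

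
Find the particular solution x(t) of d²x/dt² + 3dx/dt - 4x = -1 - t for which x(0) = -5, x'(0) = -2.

Characteristic equation r² + 3r - 4 = 0 factors as (r - 1)(r + 4) = 0, so r = 1, -4.
Hence x_h = C1*exp(t) + C2*exp(-4*t).
For the particular solution try x_p = A0 + A1*t. Substituting and matching coefficients of each power of t gives A0 = 7/16, A1 = 1/4, so x_p = 7/16 + t/4.
General solution: x = 7/16 + t/4 + C1*exp(t) + C2*exp(-4*t).
Apply the initial conditions: x(0) = 7/16 + C1 + C2 = -5 and x'(0) = 1/4 + C1 - 4*C2 = -2. Solving gives C1 = -24/5, C2 = -51/80.

x = 7/16 - 51*exp(-4*t)/80 - 24*exp(t)/5 + t/4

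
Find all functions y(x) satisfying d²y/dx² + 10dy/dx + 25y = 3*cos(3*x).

Characteristic equation r² + 10r + 25 = 0 has discriminant (10)² - 4·(25) = 0, so r = -5 is a repeated root.
Hence y_h = (C1 + C2*x)*exp(-5*x).
Try y_p = A*cos(3*x) + B*sin(3*x). Substituting and equating the coefficients of cos(3x) and sin(3x) gives A = 12/289, B = 45/578, so y_p = 12*cos(3*x)/289 + 45*sin(3*x)/578.

y = 12*cos(3*x)/289 + 45*sin(3*x)/578 + C1*exp(-5*x) + C2*x*exp(-5*x)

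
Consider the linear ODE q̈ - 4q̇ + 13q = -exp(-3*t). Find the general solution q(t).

Characteristic equation r² - 4r + 13 = 0 has discriminant (-4)² - 4·(13) = -36 < 0, so r = 2 ± 3i.
Hence q_h = C1*cos(3*t)*exp(2*t) + C2*exp(2*t)*sin(3*t).
Try q_p = A*exp(-3*t). Substituting into the equation and dividing by exp(-3*t) gives A = -1/34, so q_p = -exp(-3*t)/34.

q = -exp(-3*t)/34 + C1*cos(3*t)*exp(2*t) + C2*exp(2*t)*sin(3*t)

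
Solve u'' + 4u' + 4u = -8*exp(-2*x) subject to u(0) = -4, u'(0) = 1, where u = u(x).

Characteristic equation r² + 4r + 4 = 0 has discriminant (4)² - 4·(4) = 0, so r = -2 is a repeated root.
Hence u_h = (C1 + C2*x)*exp(-2*x).
Since exp(-2*x) solves the homogeneous equation (r = -2 is a root of multiplicity 2), multiply the trial by x^2. Try u_p = A*x^2*exp(-2*x). Substituting into the equation and dividing by exp(-2*x) gives A = -4, so u_p = -4*x^2*exp(-2*x).
General solution: u = C1*exp(-2*x) - 4*x^2*exp(-2*x) + C2*x*exp(-2*x).
Apply the initial conditions: u(0) = C1 = -4 and u'(0) = C2 - 2*C1 = 1. Solving gives C1 = -4, C2 = -7.

u = -4*exp(-2*x) - 7*x*exp(-2*x) - 4*x**2*exp(-2*x)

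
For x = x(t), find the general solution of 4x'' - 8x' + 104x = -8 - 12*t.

x = -29/338 - 3*t/26 + C1*cos(5*t)*exp(t) + C2*exp(t)*sin(5*t)

Divide through by 4: x'' - 2x' + 26x = -2 - 3*t.
Characteristic equation r² - 2r + 26 = 0 has discriminant (-2)² - 4·(26) = -100 < 0, so r = 1 ± 5i.
Hence x_h = C1*cos(5*t)*exp(t) + C2*exp(t)*sin(5*t).
For the particular solution try x_p = A0 + A1*t. Substituting and matching coefficients of each power of t gives A0 = -29/338, A1 = -3/26, so x_p = -29/338 - 3*t/26.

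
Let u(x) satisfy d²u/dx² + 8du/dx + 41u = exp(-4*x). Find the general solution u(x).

Characteristic equation r² + 8r + 41 = 0 has discriminant (8)² - 4·(41) = -100 < 0, so r = -4 ± 5i.
Hence u_h = C1*cos(5*x)*exp(-4*x) + C2*exp(-4*x)*sin(5*x).
Try u_p = A*exp(-4*x). Substituting into the equation and dividing by exp(-4*x) gives A = 1/25, so u_p = exp(-4*x)/25.

u = exp(-4*x)/25 + C1*cos(5*x)*exp(-4*x) + C2*exp(-4*x)*sin(5*x)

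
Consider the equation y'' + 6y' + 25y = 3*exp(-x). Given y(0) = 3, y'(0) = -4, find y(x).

y = 3*exp(-x)/20 + 47*exp(-3*x)*sin(4*x)/40 + 57*cos(4*x)*exp(-3*x)/20

Characteristic equation r² + 6r + 25 = 0 has discriminant (6)² - 4·(25) = -64 < 0, so r = -3 ± 4i.
Hence y_h = C1*cos(4*x)*exp(-3*x) + C2*exp(-3*x)*sin(4*x).
Try y_p = A*exp(-x). Substituting into the equation and dividing by exp(-x) gives A = 3/20, so y_p = 3*exp(-x)/20.
General solution: y = 3*exp(-x)/20 + C1*cos(4*x)*exp(-3*x) + C2*exp(-3*x)*sin(4*x).
Apply the initial conditions: y(0) = 3/20 + C1 = 3 and y'(0) = -3/20 - 3*C1 + 4*C2 = -4. Solving gives C1 = 57/20, C2 = 47/40.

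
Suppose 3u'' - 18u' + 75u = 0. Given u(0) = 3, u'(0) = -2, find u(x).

u = 3*cos(4*x)*exp(3*x) - 11*exp(3*x)*sin(4*x)/4

Divide through by 3: u'' - 6u' + 25u = 0.
Characteristic equation r² - 6r + 25 = 0 has discriminant (-6)² - 4·(25) = -64 < 0, so r = 3 ± 4i.
Hence u_h = C1*cos(4*x)*exp(3*x) + C2*exp(3*x)*sin(4*x).
Apply the initial conditions: u(0) = C1 = 3 and u'(0) = 3*C1 + 4*C2 = -2. Solving gives C1 = 3, C2 = -11/4.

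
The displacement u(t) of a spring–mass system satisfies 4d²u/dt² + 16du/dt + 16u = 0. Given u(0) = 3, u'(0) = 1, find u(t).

Divide through by 4: u'' + 4u' + 4u = 0.
Characteristic equation r² + 4r + 4 = 0 has discriminant (4)² - 4·(4) = 0, so r = -2 is a repeated root.
Hence u_h = (C1 + C2*t)*exp(-2*t).
Apply the initial conditions: u(0) = C1 = 3 and u'(0) = C2 - 2*C1 = 1. Solving gives C1 = 3, C2 = 7.

u = 3*exp(-2*t) + 7*t*exp(-2*t)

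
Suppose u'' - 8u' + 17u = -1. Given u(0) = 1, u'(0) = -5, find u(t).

Characteristic equation r² - 8r + 17 = 0 has discriminant (-8)² - 4·(17) = -4 < 0, so r = 4 ± i.
Hence u_h = C1*cos(t)*exp(4*t) + C2*exp(4*t)*sin(t).
For the particular solution try u_p = A0. Substituting and matching coefficients of each power of t gives A0 = -1/17, so u_p = -1/17.
General solution: u = -1/17 + C1*cos(t)*exp(4*t) + C2*exp(4*t)*sin(t).
Apply the initial conditions: u(0) = -1/17 + C1 = 1 and u'(0) = C2 + 4*C1 = -5. Solving gives C1 = 18/17, C2 = -157/17.

u = -1/17 - 157*exp(4*t)*sin(t)/17 + 18*cos(t)*exp(4*t)/17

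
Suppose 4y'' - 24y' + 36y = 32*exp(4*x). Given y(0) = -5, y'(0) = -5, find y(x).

Divide through by 4: y'' - 6y' + 9y = 8*exp(4*x).
Characteristic equation r² - 6r + 9 = 0 has discriminant (-6)² - 4·(9) = 0, so r = 3 is a repeated root.
Hence y_h = (C1 + C2*x)*exp(3*x).
Try y_p = A*exp(4*x). Substituting into the equation and dividing by exp(4*x) gives A = 8, so y_p = 8*exp(4*x).
General solution: y = 8*exp(4*x) + C1*exp(3*x) + C2*x*exp(3*x).
Apply the initial conditions: y(0) = 8 + C1 = -5 and y'(0) = 32 + C2 + 3*C1 = -5. Solving gives C1 = -13, C2 = 2.

y = -13*exp(3*x) + 8*exp(4*x) + 2*x*exp(3*x)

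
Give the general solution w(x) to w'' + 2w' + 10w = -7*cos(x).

w = -63*cos(x)/85 - 14*sin(x)/85 + C1*cos(3*x)*exp(-x) + C2*exp(-x)*sin(3*x)

Characteristic equation r² + 2r + 10 = 0 has discriminant (2)² - 4·(10) = -36 < 0, so r = -1 ± 3i.
Hence w_h = C1*cos(3*x)*exp(-x) + C2*exp(-x)*sin(3*x).
Try w_p = A*cos(x) + B*sin(x). Substituting and equating the coefficients of cos(x) and sin(x) gives A = -63/85, B = -14/85, so w_p = -63*cos(x)/85 - 14*sin(x)/85.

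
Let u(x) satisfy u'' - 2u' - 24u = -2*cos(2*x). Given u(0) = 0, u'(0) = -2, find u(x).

Characteristic equation r² - 2r - 24 = 0 factors as (r - 6)(r + 4) = 0, so r = 6, -4.
Hence u_h = C1*exp(6*x) + C2*exp(-4*x).
Try u_p = A*cos(2*x) + B*sin(2*x). Substituting and equating the coefficients of cos(2x) and sin(2x) gives A = 7/100, B = 1/100, so u_p = sin(2*x)/100 + 7*cos(2*x)/100.
General solution: u = sin(2*x)/100 + 7*cos(2*x)/100 + C1*exp(6*x) + C2*exp(-4*x).
Apply the initial conditions: u(0) = 7/100 + C1 + C2 = 0 and u'(0) = 1/50 - 4*C2 + 6*C1 = -2. Solving gives C1 = -23/100, C2 = 4/25.

u = -23*exp(6*x)/100 + sin(2*x)/100 + 4*exp(-4*x)/25 + 7*cos(2*x)/100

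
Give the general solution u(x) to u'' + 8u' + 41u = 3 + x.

u = 115/1681 + x/41 + C1*cos(5*x)*exp(-4*x) + C2*exp(-4*x)*sin(5*x)

Characteristic equation r² + 8r + 41 = 0 has discriminant (8)² - 4·(41) = -100 < 0, so r = -4 ± 5i.
Hence u_h = C1*cos(5*x)*exp(-4*x) + C2*exp(-4*x)*sin(5*x).
For the particular solution try u_p = A0 + A1*x. Substituting and matching coefficients of each power of x gives A0 = 115/1681, A1 = 1/41, so u_p = 115/1681 + x/41.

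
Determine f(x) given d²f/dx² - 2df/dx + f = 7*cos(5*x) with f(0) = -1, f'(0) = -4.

Characteristic equation r² - 2r + 1 = 0 has discriminant (-2)² - 4·(1) = 0, so r = 1 is a repeated root.
Hence f_h = (C1 + C2*x)*exp(x).
Try f_p = A*cos(5*x) + B*sin(5*x). Substituting and equating the coefficients of cos(5x) and sin(5x) gives A = -42/169, B = -35/338, so f_p = -42*cos(5*x)/169 - 35*sin(5*x)/338.
General solution: f = -42*cos(5*x)/169 - 35*sin(5*x)/338 + C1*exp(x) + C2*x*exp(x).
Apply the initial conditions: f(0) = -42/169 + C1 = -1 and f'(0) = -175/338 + C1 + C2 = -4. Solving gives C1 = -127/169, C2 = -71/26.

f = -127*exp(x)/169 - 42*cos(5*x)/169 - 35*sin(5*x)/338 - 71*x*exp(x)/26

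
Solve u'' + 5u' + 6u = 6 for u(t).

Characteristic equation r² + 5r + 6 = 0 factors as (r + 2)(r + 3) = 0, so r = -2, -3.
Hence u_h = C1*exp(-2*t) + C2*exp(-3*t).
For the particular solution try u_p = A0. Substituting and matching coefficients of each power of t gives A0 = 1, so u_p = 1.

u = 1 + C1*exp(-2*t) + C2*exp(-3*t)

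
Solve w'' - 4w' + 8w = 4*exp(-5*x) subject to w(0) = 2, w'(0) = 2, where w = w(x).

Characteristic equation r² - 4r + 8 = 0 has discriminant (-4)² - 4·(8) = -16 < 0, so r = 2 ± 2i.
Hence w_h = C1*cos(2*x)*exp(2*x) + C2*exp(2*x)*sin(2*x).
Try w_p = A*exp(-5*x). Substituting into the equation and dividing by exp(-5*x) gives A = 4/53, so w_p = 4*exp(-5*x)/53.
General solution: w = 4*exp(-5*x)/53 + C1*cos(2*x)*exp(2*x) + C2*exp(2*x)*sin(2*x).
Apply the initial conditions: w(0) = 4/53 + C1 = 2 and w'(0) = -20/53 + 2*C1 + 2*C2 = 2. Solving gives C1 = 102/53, C2 = -39/53.

w = 4*exp(-5*x)/53 - 39*exp(2*x)*sin(2*x)/53 + 102*cos(2*x)*exp(2*x)/53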